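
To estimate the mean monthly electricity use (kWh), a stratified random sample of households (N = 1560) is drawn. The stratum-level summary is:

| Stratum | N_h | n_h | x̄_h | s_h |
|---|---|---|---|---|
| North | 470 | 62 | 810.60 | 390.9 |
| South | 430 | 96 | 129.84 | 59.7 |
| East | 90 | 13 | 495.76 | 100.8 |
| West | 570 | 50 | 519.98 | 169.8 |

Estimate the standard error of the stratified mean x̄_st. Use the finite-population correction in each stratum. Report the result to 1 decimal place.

V̂(x̄_st) = Σ W_h² (1 − n_h/N_h) s_h²/n_h, with W_h = N_h/N and N = 1560:
  stratum North: (470/1560)²·(1 − 62/470)·390.9²/62 = 194.2
  stratum South: (430/1560)²·(1 − 96/430)·59.7²/96 = 2.191
  stratum East: (90/1560)²·(1 − 13/90)·100.8²/13 = 2.22568
  stratum West: (570/1560)²·(1 − 50/570)·169.8²/50 = 70.2319
V̂(x̄_st) = 268.848
SE(x̄_st) = √268.848 = 16.3966

SE(x̄_st) ≈ 16.4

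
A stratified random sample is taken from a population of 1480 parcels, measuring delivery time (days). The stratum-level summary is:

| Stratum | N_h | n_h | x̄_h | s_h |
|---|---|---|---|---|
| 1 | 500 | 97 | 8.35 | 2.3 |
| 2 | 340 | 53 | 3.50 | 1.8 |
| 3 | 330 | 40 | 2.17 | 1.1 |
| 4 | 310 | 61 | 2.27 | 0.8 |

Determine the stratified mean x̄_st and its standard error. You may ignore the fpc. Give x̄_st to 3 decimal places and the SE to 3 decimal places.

x̄_st = Σ W_h x̄_h = (500·8.35 + 340·3.50 + 330·2.17 + 310·2.27)/1480 = 4.58432
V̂(x̄_st) = Σ W_h² s_h²/n_h, with W_h = N_h/N and N = 1480:
  stratum 1: (500/1480)²·2.3²/97 = 0.00622444
  stratum 2: (340/1480)²·1.8²/53 = 0.00322629
  stratum 3: (330/1480)²·1.1²/40 = 0.00150394
  stratum 4: (310/1480)²·0.8²/61 = 0.00046031
V̂(x̄_st) = 0.011415
SE(x̄_st) = √0.011415 = 0.106841

x̄_st ≈ 4.584, SE ≈ 0.107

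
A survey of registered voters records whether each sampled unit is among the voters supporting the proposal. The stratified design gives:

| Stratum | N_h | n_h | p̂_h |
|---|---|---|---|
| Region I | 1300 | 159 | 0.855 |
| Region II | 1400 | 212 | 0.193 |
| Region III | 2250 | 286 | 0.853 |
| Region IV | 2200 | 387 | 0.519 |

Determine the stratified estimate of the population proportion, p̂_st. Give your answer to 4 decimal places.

N = 7150; stratum weights W_h = N_h/N.
p̂_st = Σ W_h p̂_h = (1300·0.855 + 1400·0.193 + 2250·0.853 + 2200·0.519)/7150 = 0.62136

p̂_st ≈ 0.6214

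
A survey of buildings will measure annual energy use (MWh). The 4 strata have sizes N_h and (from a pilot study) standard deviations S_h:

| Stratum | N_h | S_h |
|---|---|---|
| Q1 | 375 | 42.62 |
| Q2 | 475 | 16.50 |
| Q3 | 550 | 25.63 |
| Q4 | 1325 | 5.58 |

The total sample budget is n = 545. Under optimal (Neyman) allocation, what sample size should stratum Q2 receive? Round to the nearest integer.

94

Neyman allocation: n_h = n · N_h S_h / Σ N_i S_i, with n = 545.
  stratum Q1: N_h·S_h = 375·42.62 = 15982.50
  stratum Q2: N_h·S_h = 475·16.50 = 7837.50
  stratum Q3: N_h·S_h = 550·25.63 = 14096.50
  stratum Q4: N_h·S_h = 1325·5.58 = 7393.50
Σ N_h S_h = 45310.00
n for stratum Q2 = 545·7837.50/45310.00 = 94.271 → 94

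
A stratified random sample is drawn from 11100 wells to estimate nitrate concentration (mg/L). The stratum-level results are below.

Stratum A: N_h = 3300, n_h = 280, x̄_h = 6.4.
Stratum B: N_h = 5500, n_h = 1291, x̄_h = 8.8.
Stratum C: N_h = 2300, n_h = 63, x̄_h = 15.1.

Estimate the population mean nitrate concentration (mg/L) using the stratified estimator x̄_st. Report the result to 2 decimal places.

N = Σ N_h = 11100. Stratum weights W_h = N_h/N.
x̄_st = (3300·6.4 + 5500·8.8 + 2300·15.1) / 11100 = 9.3919

x̄_st ≈ 9.39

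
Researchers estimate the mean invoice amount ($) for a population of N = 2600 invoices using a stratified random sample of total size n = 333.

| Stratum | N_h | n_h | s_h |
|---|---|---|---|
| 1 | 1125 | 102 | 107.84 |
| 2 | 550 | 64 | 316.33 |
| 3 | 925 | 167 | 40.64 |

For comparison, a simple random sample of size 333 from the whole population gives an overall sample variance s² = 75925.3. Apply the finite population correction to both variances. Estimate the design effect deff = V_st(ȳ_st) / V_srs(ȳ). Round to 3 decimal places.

deff ≈ 0.414

V̂(ȳ_st) = Σ W_h² (1 − n_h/N_h) s_h²/n_h, with W_h = N_h/N and N = 2600:
  stratum 1: (1125/2600)²·(1 − 102/1125)·107.84²/102 = 19.4107
  stratum 2: (550/2600)²·(1 − 64/550)·316.33²/64 = 61.8234
  stratum 3: (925/2600)²·(1 − 167/925)·40.64²/167 = 1.02578
V_st = 82.2599
V_srs = (1 − 333/2600)·75925.3/333 = 198.802
deff = V_st / V_srs = 82.2599/198.802 = 0.4138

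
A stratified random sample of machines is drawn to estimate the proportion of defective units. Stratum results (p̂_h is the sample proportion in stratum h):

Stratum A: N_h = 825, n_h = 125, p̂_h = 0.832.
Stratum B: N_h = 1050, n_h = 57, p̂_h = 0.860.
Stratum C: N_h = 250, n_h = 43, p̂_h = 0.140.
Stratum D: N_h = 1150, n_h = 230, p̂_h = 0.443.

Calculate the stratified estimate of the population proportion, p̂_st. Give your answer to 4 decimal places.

N = 3275; stratum weights W_h = N_h/N.
p̂_st = Σ W_h p̂_h = (825·0.832 + 1050·0.860 + 250·0.140 + 1150·0.443)/3275 = 0.65156

p̂_st ≈ 0.6516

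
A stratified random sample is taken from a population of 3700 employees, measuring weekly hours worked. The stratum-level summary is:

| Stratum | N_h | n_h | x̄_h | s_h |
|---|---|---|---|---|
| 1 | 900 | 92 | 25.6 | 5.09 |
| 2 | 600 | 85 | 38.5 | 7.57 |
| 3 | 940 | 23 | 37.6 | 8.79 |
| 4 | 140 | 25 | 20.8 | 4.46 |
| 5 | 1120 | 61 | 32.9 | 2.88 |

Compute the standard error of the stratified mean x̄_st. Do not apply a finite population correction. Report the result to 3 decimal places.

V̂(x̄_st) = Σ W_h² s_h²/n_h, with W_h = N_h/N and N = 3700:
  stratum 1: (900/3700)²·5.09²/92 = 0.0166621
  stratum 2: (600/3700)²·7.57²/85 = 0.0177285
  stratum 3: (940/3700)²·8.79²/23 = 0.216821
  stratum 4: (140/3700)²·4.46²/25 = 0.00113915
  stratum 5: (1120/3700)²·2.88²/61 = 0.0124591
V̂(x̄_st) = 0.26481
SE(x̄_st) = √0.26481 = 0.514597

SE(x̄_st) ≈ 0.515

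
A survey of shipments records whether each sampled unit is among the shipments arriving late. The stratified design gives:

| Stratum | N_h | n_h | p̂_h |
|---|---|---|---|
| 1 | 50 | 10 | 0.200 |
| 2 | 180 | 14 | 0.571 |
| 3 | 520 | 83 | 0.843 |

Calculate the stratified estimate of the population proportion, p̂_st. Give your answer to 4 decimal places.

N = 750; stratum weights W_h = N_h/N.
p̂_st = Σ W_h p̂_h = (50·0.200 + 180·0.571 + 520·0.843)/750 = 0.73485

p̂_st ≈ 0.7349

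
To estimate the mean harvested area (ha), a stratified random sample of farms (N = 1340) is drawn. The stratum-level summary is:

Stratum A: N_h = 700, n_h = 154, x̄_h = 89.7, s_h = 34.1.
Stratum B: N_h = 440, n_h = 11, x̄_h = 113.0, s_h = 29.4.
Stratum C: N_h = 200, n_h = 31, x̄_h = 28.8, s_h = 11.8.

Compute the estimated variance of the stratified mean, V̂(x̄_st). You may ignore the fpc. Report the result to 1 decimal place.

V̂(x̄_st) ≈ 10.6

V̂(x̄_st) = Σ W_h² s_h²/n_h, with W_h = N_h/N and N = 1340:
  stratum A: (700/1340)²·34.1²/154 = 2.06051
  stratum B: (440/1340)²·29.4²/11 = 8.47223
  stratum C: (200/1340)²·11.8²/31 = 0.100058
V̂(x̄_st) = 10.6328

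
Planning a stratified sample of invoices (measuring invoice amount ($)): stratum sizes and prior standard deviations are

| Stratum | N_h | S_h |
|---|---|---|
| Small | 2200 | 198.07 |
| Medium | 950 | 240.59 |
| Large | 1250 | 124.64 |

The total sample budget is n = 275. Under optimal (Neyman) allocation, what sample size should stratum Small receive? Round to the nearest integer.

146

Neyman allocation: n_h = n · N_h S_h / Σ N_i S_i, with n = 275.
  stratum Small: N_h·S_h = 2200·198.07 = 435754.00
  stratum Medium: N_h·S_h = 950·240.59 = 228560.50
  stratum Large: N_h·S_h = 1250·124.64 = 155800.00
Σ N_h S_h = 820114.50
n for stratum Small = 275·435754.00/820114.50 = 146.117 → 146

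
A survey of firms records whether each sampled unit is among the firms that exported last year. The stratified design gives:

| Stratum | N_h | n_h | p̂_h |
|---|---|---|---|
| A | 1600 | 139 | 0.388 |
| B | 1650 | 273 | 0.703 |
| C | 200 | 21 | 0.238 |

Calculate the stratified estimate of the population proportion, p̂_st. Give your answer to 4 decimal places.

p̂_st ≈ 0.5300

N = 3450; stratum weights W_h = N_h/N.
p̂_st = Σ W_h p̂_h = (1600·0.388 + 1650·0.703 + 200·0.238)/3450 = 0.52996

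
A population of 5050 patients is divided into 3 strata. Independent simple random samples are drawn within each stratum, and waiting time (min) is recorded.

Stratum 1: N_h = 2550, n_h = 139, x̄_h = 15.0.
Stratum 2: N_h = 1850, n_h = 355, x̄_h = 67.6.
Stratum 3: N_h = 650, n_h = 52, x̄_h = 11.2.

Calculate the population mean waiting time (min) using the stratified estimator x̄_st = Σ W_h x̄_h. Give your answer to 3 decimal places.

N = Σ N_h = 5050. Stratum weights W_h = N_h/N.
x̄_st = (2550·15.0 + 1850·67.6 + 650·11.2) / 5050 = 33.78020

x̄_st ≈ 33.780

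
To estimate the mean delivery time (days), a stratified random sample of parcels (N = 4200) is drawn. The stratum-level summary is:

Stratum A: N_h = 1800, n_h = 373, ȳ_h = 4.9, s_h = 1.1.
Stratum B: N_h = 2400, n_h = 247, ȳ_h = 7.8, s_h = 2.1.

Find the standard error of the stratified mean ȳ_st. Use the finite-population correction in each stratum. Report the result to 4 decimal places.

SE(ȳ_st) ≈ 0.0755

V̂(ȳ_st) = Σ W_h² (1 − n_h/N_h) s_h²/n_h, with W_h = N_h/N and N = 4200:
  stratum A: (1800/4200)²·(1 − 373/1800)·1.1²/373 = 0.000472361
  stratum B: (2400/4200)²·(1 − 247/2400)·2.1²/247 = 0.00522996
V̂(ȳ_st) = 0.00570232
SE(ȳ_st) = √0.00570232 = 0.0755137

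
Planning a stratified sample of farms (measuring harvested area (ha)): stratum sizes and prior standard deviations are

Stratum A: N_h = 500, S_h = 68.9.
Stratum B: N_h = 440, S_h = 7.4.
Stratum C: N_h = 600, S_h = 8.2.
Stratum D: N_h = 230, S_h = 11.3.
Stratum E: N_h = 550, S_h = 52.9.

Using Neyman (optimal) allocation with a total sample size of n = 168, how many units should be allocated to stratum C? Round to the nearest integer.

11

Neyman allocation: n_h = n · N_h S_h / Σ N_i S_i, with n = 168.
  stratum A: N_h·S_h = 500·68.9 = 34450.00
  stratum B: N_h·S_h = 440·7.4 = 3256.00
  stratum C: N_h·S_h = 600·8.2 = 4920.00
  stratum D: N_h·S_h = 230·11.3 = 2599.00
  stratum E: N_h·S_h = 550·52.9 = 29095.00
Σ N_h S_h = 74320.00
n for stratum C = 168·4920.00/74320.00 = 11.122 → 11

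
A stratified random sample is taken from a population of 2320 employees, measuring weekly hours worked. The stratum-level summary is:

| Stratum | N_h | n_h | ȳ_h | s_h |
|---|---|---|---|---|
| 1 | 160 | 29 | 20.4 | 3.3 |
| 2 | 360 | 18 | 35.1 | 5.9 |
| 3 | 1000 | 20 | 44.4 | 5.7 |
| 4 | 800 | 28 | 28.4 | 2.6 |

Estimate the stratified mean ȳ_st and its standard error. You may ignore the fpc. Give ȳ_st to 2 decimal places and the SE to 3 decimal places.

ȳ_st = Σ W_h ȳ_h = (160·20.4 + 360·35.1 + 1000·44.4 + 800·28.4)/2320 = 35.78448
V̂(ȳ_st) = Σ W_h² s_h²/n_h, with W_h = N_h/N and N = 2320:
  stratum 1: (160/2320)²·3.3²/29 = 0.00178605
  stratum 2: (360/2320)²·5.9²/18 = 0.0465651
  stratum 3: (1000/2320)²·5.7²/20 = 0.301817
  stratum 4: (800/2320)²·2.6²/28 = 0.0287073
V̂(ȳ_st) = 0.378876
SE(ȳ_st) = √0.378876 = 0.615529

ȳ_st ≈ 35.78, SE ≈ 0.616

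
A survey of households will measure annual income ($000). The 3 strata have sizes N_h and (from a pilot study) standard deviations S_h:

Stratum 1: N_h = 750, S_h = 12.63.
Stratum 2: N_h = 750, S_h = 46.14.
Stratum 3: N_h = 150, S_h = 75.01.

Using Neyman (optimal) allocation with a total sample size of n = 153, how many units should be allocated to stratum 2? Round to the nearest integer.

Neyman allocation: n_h = n · N_h S_h / Σ N_i S_i, with n = 153.
  stratum 1: N_h·S_h = 750·12.63 = 9472.50
  stratum 2: N_h·S_h = 750·46.14 = 34605.00
  stratum 3: N_h·S_h = 150·75.01 = 11251.50
Σ N_h S_h = 55329.00
n for stratum 2 = 153·34605.00/55329.00 = 95.692 → 96

96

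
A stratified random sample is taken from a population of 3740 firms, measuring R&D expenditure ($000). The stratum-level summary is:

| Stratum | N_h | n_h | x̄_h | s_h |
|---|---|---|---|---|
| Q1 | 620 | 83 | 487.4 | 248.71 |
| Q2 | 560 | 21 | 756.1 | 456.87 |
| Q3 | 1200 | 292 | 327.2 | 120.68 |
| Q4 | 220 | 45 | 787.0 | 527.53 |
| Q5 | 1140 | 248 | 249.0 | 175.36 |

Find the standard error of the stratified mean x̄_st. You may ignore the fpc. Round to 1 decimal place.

SE(x̄_st) ≈ 16.8

V̂(x̄_st) = Σ W_h² s_h²/n_h, with W_h = N_h/N and N = 3740:
  stratum Q1: (620/3740)²·248.71²/83 = 20.4809
  stratum Q2: (560/3740)²·456.87²/21 = 222.843
  stratum Q3: (1200/3740)²·120.68²/292 = 5.1346
  stratum Q4: (220/3740)²·527.53²/45 = 21.3985
  stratum Q5: (1140/3740)²·175.36²/248 = 11.5206
V̂(x̄_st) = 281.378
SE(x̄_st) = √281.378 = 16.7743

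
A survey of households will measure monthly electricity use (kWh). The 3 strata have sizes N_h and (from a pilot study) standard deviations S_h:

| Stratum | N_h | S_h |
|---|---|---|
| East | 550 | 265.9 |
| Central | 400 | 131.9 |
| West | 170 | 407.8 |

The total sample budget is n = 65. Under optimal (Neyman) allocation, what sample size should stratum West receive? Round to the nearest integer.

Neyman allocation: n_h = n · N_h S_h / Σ N_i S_i, with n = 65.
  stratum East: N_h·S_h = 550·265.9 = 146245.00
  stratum Central: N_h·S_h = 400·131.9 = 52760.00
  stratum West: N_h·S_h = 170·407.8 = 69326.00
Σ N_h S_h = 268331.00
n for stratum West = 65·69326.00/268331.00 = 16.793 → 17

17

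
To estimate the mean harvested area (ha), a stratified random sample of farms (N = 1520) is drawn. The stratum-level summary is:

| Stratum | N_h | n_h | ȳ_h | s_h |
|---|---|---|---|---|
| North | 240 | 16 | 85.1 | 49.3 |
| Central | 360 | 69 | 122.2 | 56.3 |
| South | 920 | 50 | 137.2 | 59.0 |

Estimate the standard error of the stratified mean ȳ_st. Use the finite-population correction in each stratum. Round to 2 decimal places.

SE(ȳ_st) ≈ 5.45

V̂(ȳ_st) = Σ W_h² (1 − n_h/N_h) s_h²/n_h, with W_h = N_h/N and N = 1520:
  stratum North: (240/1520)²·(1 − 16/240)·49.3²/16 = 3.53465
  stratum Central: (360/1520)²·(1 − 69/360)·56.3²/69 = 2.08294
  stratum South: (920/1520)²·(1 − 50/920)·59.0²/50 = 24.1187
V̂(ȳ_st) = 29.7363
SE(ȳ_st) = √29.7363 = 5.4531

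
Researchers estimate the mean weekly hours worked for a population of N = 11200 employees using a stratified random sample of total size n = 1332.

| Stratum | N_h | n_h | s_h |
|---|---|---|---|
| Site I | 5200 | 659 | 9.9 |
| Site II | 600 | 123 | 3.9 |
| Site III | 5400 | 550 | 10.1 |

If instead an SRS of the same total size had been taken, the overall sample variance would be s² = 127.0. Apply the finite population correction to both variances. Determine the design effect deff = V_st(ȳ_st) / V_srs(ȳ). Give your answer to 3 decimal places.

deff ≈ 0.798

V̂(ȳ_st) = Σ W_h² (1 − n_h/N_h) s_h²/n_h, with W_h = N_h/N and N = 11200:
  stratum Site I: (5200/11200)²·(1 − 659/5200)·9.9²/659 = 0.0279965
  stratum Site II: (600/11200)²·(1 − 123/600)·3.9²/123 = 0.000282135
  stratum Site III: (5400/11200)²·(1 − 550/5400)·10.1²/550 = 0.0387239
V_st = 0.0670026
V_srs = (1 − 1332/11200)·127.0/1332 = 0.0840061
deff = V_st / V_srs = 0.0670026/0.0840061 = 0.7976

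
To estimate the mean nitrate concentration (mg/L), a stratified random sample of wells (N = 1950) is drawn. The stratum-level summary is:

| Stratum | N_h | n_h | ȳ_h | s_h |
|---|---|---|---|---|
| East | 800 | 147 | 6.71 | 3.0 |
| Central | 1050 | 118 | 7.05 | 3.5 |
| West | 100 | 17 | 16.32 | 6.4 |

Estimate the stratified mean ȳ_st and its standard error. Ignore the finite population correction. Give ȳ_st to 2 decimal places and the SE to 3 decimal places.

ȳ_st ≈ 7.39, SE ≈ 0.216

ȳ_st = Σ W_h ȳ_h = (800·6.71 + 1050·7.05 + 100·16.32)/1950 = 7.38590
V̂(ȳ_st) = Σ W_h² s_h²/n_h, with W_h = N_h/N and N = 1950:
  stratum East: (800/1950)²·3.0²/147 = 0.0103047
  stratum Central: (1050/1950)²·3.5²/118 = 0.0300998
  stratum West: (100/1950)²·6.4²/17 = 0.00633639
V̂(ȳ_st) = 0.0467409
SE(ȳ_st) = √0.0467409 = 0.216196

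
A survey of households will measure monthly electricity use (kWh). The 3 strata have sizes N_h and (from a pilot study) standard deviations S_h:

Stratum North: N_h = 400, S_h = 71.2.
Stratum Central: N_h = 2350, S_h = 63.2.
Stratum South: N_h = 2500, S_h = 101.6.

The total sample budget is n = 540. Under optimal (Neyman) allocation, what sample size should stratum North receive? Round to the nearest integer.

Neyman allocation: n_h = n · N_h S_h / Σ N_i S_i, with n = 540.
  stratum North: N_h·S_h = 400·71.2 = 28480.00
  stratum Central: N_h·S_h = 2350·63.2 = 148520.00
  stratum South: N_h·S_h = 2500·101.6 = 254000.00
Σ N_h S_h = 431000.00
n for stratum North = 540·28480.00/431000.00 = 35.683 → 36

36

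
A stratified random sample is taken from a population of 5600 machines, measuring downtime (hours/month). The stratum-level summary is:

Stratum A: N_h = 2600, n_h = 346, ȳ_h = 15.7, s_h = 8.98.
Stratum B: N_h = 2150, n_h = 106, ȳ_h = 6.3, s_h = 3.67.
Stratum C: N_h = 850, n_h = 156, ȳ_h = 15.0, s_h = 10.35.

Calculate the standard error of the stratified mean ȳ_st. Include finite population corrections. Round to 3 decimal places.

V̂(ȳ_st) = Σ W_h² (1 − n_h/N_h) s_h²/n_h, with W_h = N_h/N and N = 5600:
  stratum A: (2600/5600)²·(1 − 346/2600)·8.98²/346 = 0.043554
  stratum B: (2150/5600)²·(1 − 106/2150)·3.67²/106 = 0.0178061
  stratum C: (850/5600)²·(1 − 156/850)·10.35²/156 = 0.0129169
V̂(ȳ_st) = 0.074277
SE(ȳ_st) = √0.074277 = 0.272538

SE(ȳ_st) ≈ 0.273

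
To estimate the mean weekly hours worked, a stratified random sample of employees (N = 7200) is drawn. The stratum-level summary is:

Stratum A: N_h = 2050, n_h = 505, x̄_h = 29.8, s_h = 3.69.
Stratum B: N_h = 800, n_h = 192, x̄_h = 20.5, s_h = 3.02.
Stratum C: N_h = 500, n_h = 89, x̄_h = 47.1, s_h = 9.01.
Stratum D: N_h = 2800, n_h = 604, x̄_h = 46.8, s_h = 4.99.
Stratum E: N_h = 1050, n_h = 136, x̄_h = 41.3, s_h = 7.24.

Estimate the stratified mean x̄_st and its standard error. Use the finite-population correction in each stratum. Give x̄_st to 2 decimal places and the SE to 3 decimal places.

x̄_st = Σ W_h x̄_h = (2050·29.8 + 800·20.5 + 500·47.1 + 2800·46.8 + 1050·41.3)/7200 = 38.25625
V̂(x̄_st) = Σ W_h² (1 − n_h/N_h) s_h²/n_h, with W_h = N_h/N and N = 7200:
  stratum A: (2050/7200)²·(1 − 505/2050)·3.69²/505 = 0.00164732
  stratum B: (800/7200)²·(1 − 192/800)·3.02²/192 = 0.000445699
  stratum C: (500/7200)²·(1 − 89/500)·9.01²/89 = 0.00361582
  stratum D: (2800/7200)²·(1 − 604/2800)·4.99²/604 = 0.00488978
  stratum E: (1050/7200)²·(1 − 136/1050)·7.24²/136 = 0.00713524
V̂(x̄_st) = 0.0177339
SE(x̄_st) = √0.0177339 = 0.133169

x̄_st ≈ 38.26, SE ≈ 0.133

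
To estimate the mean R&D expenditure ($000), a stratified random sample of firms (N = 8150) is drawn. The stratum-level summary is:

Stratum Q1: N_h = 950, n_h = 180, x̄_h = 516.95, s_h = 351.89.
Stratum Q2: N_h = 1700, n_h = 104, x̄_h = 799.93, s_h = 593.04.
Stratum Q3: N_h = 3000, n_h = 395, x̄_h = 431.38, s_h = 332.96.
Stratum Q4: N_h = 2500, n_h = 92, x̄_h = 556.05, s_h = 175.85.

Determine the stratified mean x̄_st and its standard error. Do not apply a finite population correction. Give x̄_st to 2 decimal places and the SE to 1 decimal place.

x̄_st = Σ W_h x̄_h = (950·516.95 + 1700·799.93 + 3000·431.38 + 2500·556.05)/8150 = 556.47221
V̂(x̄_st) = Σ W_h² s_h²/n_h, with W_h = N_h/N and N = 8150:
  stratum Q1: (950/8150)²·351.89²/180 = 9.34702
  stratum Q2: (1700/8150)²·593.04²/104 = 147.135
  stratum Q3: (3000/8150)²·332.96²/395 = 38.0289
  stratum Q4: (2500/8150)²·175.85²/92 = 31.6273
V̂(x̄_st) = 226.139
SE(x̄_st) = √226.139 = 15.0379

x̄_st ≈ 556.47, SE ≈ 15.0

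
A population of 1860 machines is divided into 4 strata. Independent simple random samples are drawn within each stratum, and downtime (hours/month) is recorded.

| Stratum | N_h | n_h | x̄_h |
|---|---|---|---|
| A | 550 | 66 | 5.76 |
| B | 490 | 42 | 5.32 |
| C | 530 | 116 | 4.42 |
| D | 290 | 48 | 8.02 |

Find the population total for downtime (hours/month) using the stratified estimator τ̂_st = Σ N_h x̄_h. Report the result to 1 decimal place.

τ̂_st ≈ 10443.2

τ̂_st = Σ N_h x̄_h = 550·5.76 + 490·5.32 + 530·4.42 + 290·8.02 = 10443.2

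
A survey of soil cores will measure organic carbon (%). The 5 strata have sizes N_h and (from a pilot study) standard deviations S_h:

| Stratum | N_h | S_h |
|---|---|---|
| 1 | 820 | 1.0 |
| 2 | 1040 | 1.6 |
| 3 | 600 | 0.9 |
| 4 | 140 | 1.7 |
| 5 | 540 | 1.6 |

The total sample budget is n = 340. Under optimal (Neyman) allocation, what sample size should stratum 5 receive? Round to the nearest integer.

71

Neyman allocation: n_h = n · N_h S_h / Σ N_i S_i, with n = 340.
  stratum 1: N_h·S_h = 820·1.0 = 820.00
  stratum 2: N_h·S_h = 1040·1.6 = 1664.00
  stratum 3: N_h·S_h = 600·0.9 = 540.00
  stratum 4: N_h·S_h = 140·1.7 = 238.00
  stratum 5: N_h·S_h = 540·1.6 = 864.00
Σ N_h S_h = 4126.00
n for stratum 5 = 340·864.00/4126.00 = 71.197 → 71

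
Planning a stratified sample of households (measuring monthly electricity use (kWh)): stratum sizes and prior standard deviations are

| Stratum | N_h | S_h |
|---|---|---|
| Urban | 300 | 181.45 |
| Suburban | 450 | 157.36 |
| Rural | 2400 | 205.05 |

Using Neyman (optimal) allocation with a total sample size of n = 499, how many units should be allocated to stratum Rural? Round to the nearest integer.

398

Neyman allocation: n_h = n · N_h S_h / Σ N_i S_i, with n = 499.
  stratum Urban: N_h·S_h = 300·181.45 = 54435.00
  stratum Suburban: N_h·S_h = 450·157.36 = 70812.00
  stratum Rural: N_h·S_h = 2400·205.05 = 492120.00
Σ N_h S_h = 617367.00
n for stratum Rural = 499·492120.00/617367.00 = 397.766 → 398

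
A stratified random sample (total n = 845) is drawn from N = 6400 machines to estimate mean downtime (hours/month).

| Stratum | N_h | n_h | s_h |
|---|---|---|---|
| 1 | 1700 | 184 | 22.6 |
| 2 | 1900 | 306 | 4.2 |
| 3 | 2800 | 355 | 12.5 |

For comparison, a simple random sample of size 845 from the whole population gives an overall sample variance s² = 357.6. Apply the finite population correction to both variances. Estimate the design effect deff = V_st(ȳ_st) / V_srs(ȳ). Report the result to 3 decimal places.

deff ≈ 0.687

V̂(ȳ_st) = Σ W_h² (1 − n_h/N_h) s_h²/n_h, with W_h = N_h/N and N = 6400:
  stratum 1: (1700/6400)²·(1 − 184/1700)·22.6²/184 = 0.174657
  stratum 2: (1900/6400)²·(1 − 306/1900)·4.2²/306 = 0.00426245
  stratum 3: (2800/6400)²·(1 − 355/2800)·12.5²/355 = 0.0735646
V_st = 0.252485
V_srs = (1 − 845/6400)·357.6/845 = 0.36732
deff = V_st / V_srs = 0.252485/0.36732 = 0.6874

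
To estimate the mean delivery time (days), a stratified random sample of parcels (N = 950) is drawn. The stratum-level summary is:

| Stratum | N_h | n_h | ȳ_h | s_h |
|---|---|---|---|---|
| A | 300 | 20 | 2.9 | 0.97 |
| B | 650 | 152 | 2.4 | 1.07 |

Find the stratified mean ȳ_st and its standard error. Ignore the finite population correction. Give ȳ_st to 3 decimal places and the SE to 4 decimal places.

ȳ_st = Σ W_h ȳ_h = (300·2.9 + 650·2.4)/950 = 2.55789
V̂(ȳ_st) = Σ W_h² s_h²/n_h, with W_h = N_h/N and N = 950:
  stratum A: (300/950)²·0.97²/20 = 0.00469147
  stratum B: (650/950)²·1.07²/152 = 0.00352617
V̂(ȳ_st) = 0.00821764
SE(ȳ_st) = √0.00821764 = 0.0906512

ȳ_st ≈ 2.558, SE ≈ 0.0907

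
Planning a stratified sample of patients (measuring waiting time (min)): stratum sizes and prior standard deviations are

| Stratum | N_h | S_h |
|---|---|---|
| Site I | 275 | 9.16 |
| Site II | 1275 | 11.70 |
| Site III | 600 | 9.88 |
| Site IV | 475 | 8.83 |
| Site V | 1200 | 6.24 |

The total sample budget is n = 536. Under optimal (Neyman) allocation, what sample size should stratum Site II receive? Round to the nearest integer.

228

Neyman allocation: n_h = n · N_h S_h / Σ N_i S_i, with n = 536.
  stratum Site I: N_h·S_h = 275·9.16 = 2519.00
  stratum Site II: N_h·S_h = 1275·11.70 = 14917.50
  stratum Site III: N_h·S_h = 600·9.88 = 5928.00
  stratum Site IV: N_h·S_h = 475·8.83 = 4194.25
  stratum Site V: N_h·S_h = 1200·6.24 = 7488.00
Σ N_h S_h = 35046.75
n for stratum Site II = 536·14917.50/35046.75 = 228.146 → 228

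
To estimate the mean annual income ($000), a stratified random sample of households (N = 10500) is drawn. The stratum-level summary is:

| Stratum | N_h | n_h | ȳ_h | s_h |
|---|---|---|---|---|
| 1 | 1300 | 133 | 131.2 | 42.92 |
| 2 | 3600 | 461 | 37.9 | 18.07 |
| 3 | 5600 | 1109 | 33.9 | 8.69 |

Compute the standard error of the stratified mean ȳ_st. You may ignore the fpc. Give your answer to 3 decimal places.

V̂(ȳ_st) = Σ W_h² s_h²/n_h, with W_h = N_h/N and N = 10500:
  stratum 1: (1300/10500)²·42.92²/133 = 0.212313
  stratum 2: (3600/10500)²·18.07²/461 = 0.083261
  stratum 3: (5600/10500)²·8.69²/1109 = 0.0193689
V̂(ȳ_st) = 0.314943
SE(ȳ_st) = √0.314943 = 0.561197

SE(ȳ_st) ≈ 0.561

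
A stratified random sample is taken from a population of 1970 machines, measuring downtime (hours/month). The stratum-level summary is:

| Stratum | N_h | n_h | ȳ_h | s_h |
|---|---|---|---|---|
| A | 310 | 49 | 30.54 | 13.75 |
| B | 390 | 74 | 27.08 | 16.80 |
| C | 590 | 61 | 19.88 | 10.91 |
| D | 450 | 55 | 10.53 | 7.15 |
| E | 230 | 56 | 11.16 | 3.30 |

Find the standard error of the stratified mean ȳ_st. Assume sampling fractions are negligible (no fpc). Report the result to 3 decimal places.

SE(ȳ_st) ≈ 0.686

V̂(ȳ_st) = Σ W_h² s_h²/n_h, with W_h = N_h/N and N = 1970:
  stratum A: (310/1970)²·13.75²/49 = 0.0955433
  stratum B: (390/1970)²·16.80²/74 = 0.14948
  stratum C: (590/1970)²·10.91²/61 = 0.175021
  stratum D: (450/1970)²·7.15²/55 = 0.0485
  stratum E: (230/1970)²·3.30²/56 = 0.00265072
V̂(ȳ_st) = 0.471196
SE(ȳ_st) = √0.471196 = 0.686437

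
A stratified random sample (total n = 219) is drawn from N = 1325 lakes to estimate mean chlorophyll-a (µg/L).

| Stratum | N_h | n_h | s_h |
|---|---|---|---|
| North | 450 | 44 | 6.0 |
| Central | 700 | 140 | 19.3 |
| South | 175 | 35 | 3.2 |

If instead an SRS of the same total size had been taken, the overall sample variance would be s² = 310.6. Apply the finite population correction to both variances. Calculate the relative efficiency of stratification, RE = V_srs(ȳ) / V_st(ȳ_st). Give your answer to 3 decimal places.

V̂(ȳ_st) = Σ W_h² (1 − n_h/N_h) s_h²/n_h, with W_h = N_h/N and N = 1325:
  stratum North: (450/1325)²·(1 − 44/450)·6.0²/44 = 0.0851445
  stratum Central: (700/1325)²·(1 − 140/700)·19.3²/140 = 0.594074
  stratum South: (175/1325)²·(1 − 35/175)·3.2²/35 = 0.00408288
V_st = 0.683302
V_srs = (1 − 219/1325)·310.6/219 = 1.18385
Relative efficiency = V_srs / V_st = 1.18385/0.683302 = 1.7325

RE ≈ 1.733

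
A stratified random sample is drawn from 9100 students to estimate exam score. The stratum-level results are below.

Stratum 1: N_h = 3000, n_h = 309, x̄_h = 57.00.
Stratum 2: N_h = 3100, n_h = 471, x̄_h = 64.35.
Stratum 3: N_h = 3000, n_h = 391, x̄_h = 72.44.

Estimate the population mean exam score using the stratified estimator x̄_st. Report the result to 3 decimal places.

N = Σ N_h = 9100. Stratum weights W_h = N_h/N.
x̄_st = (3000·57.00 + 3100·64.35 + 3000·72.44) / 9100 = 64.59396

x̄_st ≈ 64.594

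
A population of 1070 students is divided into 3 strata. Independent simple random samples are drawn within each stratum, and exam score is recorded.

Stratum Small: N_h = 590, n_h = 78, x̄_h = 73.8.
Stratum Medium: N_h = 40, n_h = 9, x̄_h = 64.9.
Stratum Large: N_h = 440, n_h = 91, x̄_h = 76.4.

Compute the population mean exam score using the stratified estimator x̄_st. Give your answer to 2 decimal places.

N = Σ N_h = 1070. Stratum weights W_h = N_h/N.
x̄_st = (590·73.8 + 40·64.9 + 440·76.4) / 1070 = 74.5364

x̄_st ≈ 74.54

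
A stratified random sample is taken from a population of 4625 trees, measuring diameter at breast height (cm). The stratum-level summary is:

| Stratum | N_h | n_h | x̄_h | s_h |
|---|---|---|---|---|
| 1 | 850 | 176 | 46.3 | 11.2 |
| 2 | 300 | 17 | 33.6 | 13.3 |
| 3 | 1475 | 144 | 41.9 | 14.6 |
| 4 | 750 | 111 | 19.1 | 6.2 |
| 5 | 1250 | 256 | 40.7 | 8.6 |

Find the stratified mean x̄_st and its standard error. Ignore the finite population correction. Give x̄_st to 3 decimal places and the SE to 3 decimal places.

x̄_st = Σ W_h x̄_h = (850·46.3 + 300·33.6 + 1475·41.9 + 750·19.1 + 1250·40.7)/4625 = 38.14865
V̂(x̄_st) = Σ W_h² s_h²/n_h, with W_h = N_h/N and N = 4625:
  stratum 1: (850/4625)²·11.2²/176 = 0.0240734
  stratum 2: (300/4625)²·13.3²/17 = 0.0437798
  stratum 3: (1475/4625)²·14.6²/144 = 0.150558
  stratum 4: (750/4625)²·6.2²/111 = 0.00910667
  stratum 5: (1250/4625)²·8.6²/256 = 0.0211035
V̂(x̄_st) = 0.248621
SE(x̄_st) = √0.248621 = 0.498619

x̄_st ≈ 38.149, SE ≈ 0.499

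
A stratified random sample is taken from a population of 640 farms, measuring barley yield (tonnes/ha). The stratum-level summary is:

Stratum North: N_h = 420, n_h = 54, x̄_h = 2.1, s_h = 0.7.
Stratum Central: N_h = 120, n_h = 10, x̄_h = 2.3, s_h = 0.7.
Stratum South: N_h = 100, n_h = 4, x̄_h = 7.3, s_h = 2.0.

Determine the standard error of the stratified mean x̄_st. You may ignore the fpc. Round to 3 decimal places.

SE(x̄_st) ≈ 0.173

V̂(x̄_st) = Σ W_h² s_h²/n_h, with W_h = N_h/N and N = 640:
  stratum North: (420/640)²·0.7²/54 = 0.00390788
  stratum Central: (120/640)²·0.7²/10 = 0.00172266
  stratum South: (100/640)²·2.0²/4 = 0.0244141
V̂(x̄_st) = 0.0300446
SE(x̄_st) = √0.0300446 = 0.173334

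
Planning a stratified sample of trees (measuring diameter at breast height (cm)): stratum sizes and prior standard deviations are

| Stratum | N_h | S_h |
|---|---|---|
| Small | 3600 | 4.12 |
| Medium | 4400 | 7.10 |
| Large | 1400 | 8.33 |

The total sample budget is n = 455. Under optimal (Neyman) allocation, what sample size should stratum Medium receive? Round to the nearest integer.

246

Neyman allocation: n_h = n · N_h S_h / Σ N_i S_i, with n = 455.
  stratum Small: N_h·S_h = 3600·4.12 = 14832.00
  stratum Medium: N_h·S_h = 4400·7.10 = 31240.00
  stratum Large: N_h·S_h = 1400·8.33 = 11662.00
Σ N_h S_h = 57734.00
n for stratum Medium = 455·31240.00/57734.00 = 246.202 → 246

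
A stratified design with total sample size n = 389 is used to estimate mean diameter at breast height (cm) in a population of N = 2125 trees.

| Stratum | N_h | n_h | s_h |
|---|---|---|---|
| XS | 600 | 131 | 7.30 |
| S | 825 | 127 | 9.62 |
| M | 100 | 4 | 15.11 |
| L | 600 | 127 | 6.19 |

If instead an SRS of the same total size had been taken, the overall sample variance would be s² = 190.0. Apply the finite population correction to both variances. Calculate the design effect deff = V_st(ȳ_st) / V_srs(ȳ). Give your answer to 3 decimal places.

V̂(ȳ_st) = Σ W_h² (1 − n_h/N_h) s_h²/n_h, with W_h = N_h/N and N = 2125:
  stratum XS: (600/2125)²·(1 − 131/600)·7.30²/131 = 0.0253502
  stratum S: (825/2125)²·(1 − 127/825)·9.62²/127 = 0.0929261
  stratum M: (100/2125)²·(1 − 4/100)·15.11²/4 = 0.121345
  stratum L: (600/2125)²·(1 − 127/600)·6.19²/127 = 0.0189615
V_st = 0.258583
V_srs = (1 − 389/2125)·190.0/389 = 0.39902
deff = V_st / V_srs = 0.258583/0.39902 = 0.6480

deff ≈ 0.648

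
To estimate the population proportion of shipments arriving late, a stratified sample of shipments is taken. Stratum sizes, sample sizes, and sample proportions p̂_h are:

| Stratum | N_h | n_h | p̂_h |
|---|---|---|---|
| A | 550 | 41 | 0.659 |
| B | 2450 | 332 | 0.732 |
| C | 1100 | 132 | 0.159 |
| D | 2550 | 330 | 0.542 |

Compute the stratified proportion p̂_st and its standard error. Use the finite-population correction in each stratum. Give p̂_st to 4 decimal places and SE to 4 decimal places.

N = 6650; stratum weights W_h = N_h/N.
p̂_st = Σ W_h p̂_h = (550·0.659 + 2450·0.732 + 1100·0.159 + 2550·0.542)/6650 = 0.55832
V̂(p̂_st) = Σ W_h² (1 − n_h/N_h) p̂_h(1−p̂_h)/(n_h−1):
  stratum A: (550/6650)²·(1 − 41/550)·0.659·0.341/40 = 3.55645e-05
  stratum B: (2450/6650)²·(1 − 332/2450)·0.732·0.268/331 = 6.95451e-05
  stratum C: (1100/6650)²·(1 − 132/1100)·0.159·0.841/131 = 2.4578e-05
  stratum D: (2550/6650)²·(1 − 330/2550)·0.542·0.458/329 = 9.6587e-05
V̂(p̂_st) = 0.000226275; SE = √V̂ = 0.0150424

p̂_st ≈ 0.5583, SE ≈ 0.0150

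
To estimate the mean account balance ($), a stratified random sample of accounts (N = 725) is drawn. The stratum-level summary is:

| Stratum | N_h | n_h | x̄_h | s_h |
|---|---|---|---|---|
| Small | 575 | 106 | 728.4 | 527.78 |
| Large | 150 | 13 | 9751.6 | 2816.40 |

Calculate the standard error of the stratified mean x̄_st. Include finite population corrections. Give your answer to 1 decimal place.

SE(x̄_st) ≈ 158.8

V̂(x̄_st) = Σ W_h² (1 − n_h/N_h) s_h²/n_h, with W_h = N_h/N and N = 725:
  stratum Small: (575/725)²·(1 − 106/575)·527.78²/106 = 1348.23
  stratum Large: (150/725)²·(1 − 13/150)·2816.40²/13 = 23855.1
V̂(x̄_st) = 25203.3
SE(x̄_st) = √25203.3 = 158.756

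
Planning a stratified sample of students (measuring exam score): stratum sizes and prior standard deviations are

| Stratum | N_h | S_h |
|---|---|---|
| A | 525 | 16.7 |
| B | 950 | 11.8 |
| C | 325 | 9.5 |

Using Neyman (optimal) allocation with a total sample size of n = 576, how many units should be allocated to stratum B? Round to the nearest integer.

Neyman allocation: n_h = n · N_h S_h / Σ N_i S_i, with n = 576.
  stratum A: N_h·S_h = 525·16.7 = 8767.50
  stratum B: N_h·S_h = 950·11.8 = 11210.00
  stratum C: N_h·S_h = 325·9.5 = 3087.50
Σ N_h S_h = 23065.00
n for stratum B = 576·11210.00/23065.00 = 279.946 → 280

280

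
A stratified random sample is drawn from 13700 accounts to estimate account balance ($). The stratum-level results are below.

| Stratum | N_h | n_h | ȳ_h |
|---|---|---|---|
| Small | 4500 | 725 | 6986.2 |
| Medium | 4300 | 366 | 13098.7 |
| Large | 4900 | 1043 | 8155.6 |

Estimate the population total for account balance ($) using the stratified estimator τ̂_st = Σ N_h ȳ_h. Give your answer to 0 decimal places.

τ̂_st ≈ 127724750

τ̂_st = Σ N_h ȳ_h = 4500·6986.2 + 4300·13098.7 + 4900·8155.6 = 127724750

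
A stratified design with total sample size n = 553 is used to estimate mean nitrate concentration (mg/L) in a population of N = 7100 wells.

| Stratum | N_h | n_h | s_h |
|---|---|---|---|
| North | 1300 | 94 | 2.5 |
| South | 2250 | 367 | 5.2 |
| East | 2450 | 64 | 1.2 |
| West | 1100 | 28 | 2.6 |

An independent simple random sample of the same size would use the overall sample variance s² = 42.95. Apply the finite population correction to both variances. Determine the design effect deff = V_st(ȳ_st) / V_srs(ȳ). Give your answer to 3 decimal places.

deff ≈ 0.231

V̂(ȳ_st) = Σ W_h² (1 − n_h/N_h) s_h²/n_h, with W_h = N_h/N and N = 7100:
  stratum North: (1300/7100)²·(1 − 94/1300)·2.5²/94 = 0.00206788
  stratum South: (2250/7100)²·(1 − 367/2250)·5.2²/367 = 0.00619237
  stratum East: (2450/7100)²·(1 − 64/2450)·1.2²/64 = 0.00260917
  stratum West: (1100/7100)²·(1 − 28/1100)·2.6²/28 = 0.00564754
V_st = 0.016517
V_srs = (1 − 553/7100)·42.95/553 = 0.071618
deff = V_st / V_srs = 0.016517/0.071618 = 0.2306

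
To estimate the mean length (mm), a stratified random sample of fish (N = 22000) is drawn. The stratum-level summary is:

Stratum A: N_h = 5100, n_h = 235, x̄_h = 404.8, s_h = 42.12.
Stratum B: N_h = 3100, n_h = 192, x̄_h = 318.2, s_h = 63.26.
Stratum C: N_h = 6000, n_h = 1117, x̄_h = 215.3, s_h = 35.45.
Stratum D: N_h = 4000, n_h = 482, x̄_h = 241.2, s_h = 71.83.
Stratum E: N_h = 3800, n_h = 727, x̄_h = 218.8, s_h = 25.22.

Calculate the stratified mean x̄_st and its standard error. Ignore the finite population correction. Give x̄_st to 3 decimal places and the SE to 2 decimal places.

x̄_st = Σ W_h x̄_h = (5100·404.8 + 3100·318.2 + 6000·215.3 + 4000·241.2 + 3800·218.8)/22000 = 279.04273
V̂(x̄_st) = Σ W_h² s_h²/n_h, with W_h = N_h/N and N = 22000:
  stratum A: (5100/22000)²·42.12²/235 = 0.405699
  stratum B: (3100/22000)²·63.26²/192 = 0.413843
  stratum C: (6000/22000)²·35.45²/1117 = 0.0836828
  stratum D: (4000/22000)²·71.83²/482 = 0.353866
  stratum E: (3800/22000)²·25.22²/727 = 0.0261022
V̂(x̄_st) = 1.28319
SE(x̄_st) = √1.28319 = 1.13278

x̄_st ≈ 279.043, SE ≈ 1.13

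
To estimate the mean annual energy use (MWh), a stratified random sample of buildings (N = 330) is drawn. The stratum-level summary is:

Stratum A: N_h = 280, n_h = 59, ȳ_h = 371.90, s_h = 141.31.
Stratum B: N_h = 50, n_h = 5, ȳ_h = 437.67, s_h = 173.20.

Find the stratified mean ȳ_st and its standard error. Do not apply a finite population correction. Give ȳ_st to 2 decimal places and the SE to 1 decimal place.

ȳ_st ≈ 381.87, SE ≈ 19.5

ȳ_st = Σ W_h ȳ_h = (280·371.90 + 50·437.67)/330 = 381.86515
V̂(ȳ_st) = Σ W_h² s_h²/n_h, with W_h = N_h/N and N = 330:
  stratum A: (280/330)²·141.31²/59 = 243.659
  stratum B: (50/330)²·173.20²/5 = 137.733
V̂(ȳ_st) = 381.392
SE(ȳ_st) = √381.392 = 19.5293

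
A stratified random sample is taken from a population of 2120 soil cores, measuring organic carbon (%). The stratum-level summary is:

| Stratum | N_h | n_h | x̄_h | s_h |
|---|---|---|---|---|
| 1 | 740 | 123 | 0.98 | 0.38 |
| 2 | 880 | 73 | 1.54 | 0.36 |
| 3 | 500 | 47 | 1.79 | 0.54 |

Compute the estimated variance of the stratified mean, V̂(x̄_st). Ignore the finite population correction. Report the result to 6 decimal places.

V̂(x̄_st) = Σ W_h² s_h²/n_h, with W_h = N_h/N and N = 2120:
  stratum 1: (740/2120)²·0.38²/123 = 0.000143039
  stratum 2: (880/2120)²·0.36²/73 = 0.000305897
  stratum 3: (500/2120)²·0.54²/47 = 0.00034511
V̂(x̄_st) = 0.000794046

V̂(x̄_st) ≈ 0.000794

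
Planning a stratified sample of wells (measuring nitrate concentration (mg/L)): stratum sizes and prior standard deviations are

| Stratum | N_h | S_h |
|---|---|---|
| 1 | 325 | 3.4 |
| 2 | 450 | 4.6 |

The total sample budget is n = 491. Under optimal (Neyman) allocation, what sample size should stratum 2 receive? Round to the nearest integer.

Neyman allocation: n_h = n · N_h S_h / Σ N_i S_i, with n = 491.
  stratum 1: N_h·S_h = 325·3.4 = 1105.00
  stratum 2: N_h·S_h = 450·4.6 = 2070.00
Σ N_h S_h = 3175.00
n for stratum 2 = 491·2070.00/3175.00 = 320.117 → 320

320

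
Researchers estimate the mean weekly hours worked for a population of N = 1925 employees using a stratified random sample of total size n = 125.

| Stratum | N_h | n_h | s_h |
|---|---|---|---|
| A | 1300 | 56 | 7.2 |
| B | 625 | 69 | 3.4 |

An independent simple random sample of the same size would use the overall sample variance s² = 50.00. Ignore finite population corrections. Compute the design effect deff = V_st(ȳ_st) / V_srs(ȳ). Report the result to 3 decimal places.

deff ≈ 1.100

V̂(ȳ_st) = Σ W_h² s_h²/n_h, with W_h = N_h/N and N = 1925:
  stratum A: (1300/1925)²·7.2²/56 = 0.422184
  stratum B: (625/1925)²·3.4²/69 = 0.0176607
V_st = 0.439845
V_srs = s²/n = 50.00/125 = 0.4
deff = V_st / V_srs = 0.439845/0.4 = 1.0996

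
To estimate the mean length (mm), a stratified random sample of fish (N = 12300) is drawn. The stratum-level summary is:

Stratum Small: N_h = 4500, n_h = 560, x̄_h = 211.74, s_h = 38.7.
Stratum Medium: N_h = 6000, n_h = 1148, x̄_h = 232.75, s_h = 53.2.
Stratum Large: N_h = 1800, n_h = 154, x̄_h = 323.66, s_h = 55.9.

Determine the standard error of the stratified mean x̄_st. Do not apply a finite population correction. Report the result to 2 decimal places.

SE(x̄_st) ≈ 1.17

V̂(x̄_st) = Σ W_h² s_h²/n_h, with W_h = N_h/N and N = 12300:
  stratum Small: (4500/12300)²·38.7²/560 = 0.357972
  stratum Medium: (6000/12300)²·53.2²/1148 = 0.586643
  stratum Large: (1800/12300)²·55.9²/154 = 0.434548
V̂(x̄_st) = 1.37916
SE(x̄_st) = √1.37916 = 1.17438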